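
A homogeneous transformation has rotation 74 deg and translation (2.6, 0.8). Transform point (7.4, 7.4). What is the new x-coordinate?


x' = cos(theta)*px - sin(theta)*py + tx
= 0.2756*7.4 - 0.9613*7.4 + 2.6
= -2.4736


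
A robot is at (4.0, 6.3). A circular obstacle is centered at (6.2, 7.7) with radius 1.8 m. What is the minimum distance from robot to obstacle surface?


center_dist = sqrt((4.0-6.2)^2 + (6.3-7.7)^2)
= sqrt(4.84 + 1.96)
= 2.6077
min_dist = center_dist - radius = 2.6077 - 1.8 = 0.8077 m


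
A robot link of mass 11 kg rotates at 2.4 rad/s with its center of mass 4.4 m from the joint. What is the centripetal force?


F = m * omega^2 * r
= 11 * 2.4^2 * 4.4
= 11 * 5.76 * 4.4
= 278.784 N


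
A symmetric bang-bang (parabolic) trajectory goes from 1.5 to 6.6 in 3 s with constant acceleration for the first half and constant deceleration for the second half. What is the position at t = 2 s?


Symmetric rest-to-rest: each phase covers (pf-p0)/2 in time T/2. 0.5*a*(T/2)^2 = (pf-p0)/2 => a = 4*(pf-p0)/T^2
a = 4*(6.6-1.5)/3^2 = 2.2667
t = 2 is in the deceleration phase (t > T/2).
p = pf - 0.5*a*(T-t)^2 = 6.6 - 0.5*2.2667*1^2
= 5.4667


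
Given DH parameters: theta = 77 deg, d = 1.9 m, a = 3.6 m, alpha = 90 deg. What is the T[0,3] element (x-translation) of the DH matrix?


T[0,3] = a * cos(theta)
= 3.6 * cos(77 deg)
= 3.6 * 0.225
= 0.8098


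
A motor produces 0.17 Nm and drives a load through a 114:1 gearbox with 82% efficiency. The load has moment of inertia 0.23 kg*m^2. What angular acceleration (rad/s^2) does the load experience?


tau_out = tau_motor * N * eta
= 0.17 * 114 * 0.82 = 15.8916 Nm
alpha = tau_out / I = 15.8916 / 0.23
= 69.0939 rad/s^2


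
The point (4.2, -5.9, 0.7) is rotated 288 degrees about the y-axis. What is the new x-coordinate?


Rotation about y-axis: x' = x*cos(theta) + z*sin(theta)
= 4.2 * 0.309 + 0.7 * -0.9511
= 0.6321


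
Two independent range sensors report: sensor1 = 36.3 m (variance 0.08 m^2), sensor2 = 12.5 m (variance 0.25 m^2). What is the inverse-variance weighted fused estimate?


w1 = (1/var1) / (1/var1 + 1/var2)
   = 12.5 / (12.5 + 4.0) = 0.7576
w2 = 1 - w1 = 0.2424
fused = w1*s1 + w2*s2 = 27.5 + 3.0303
= 30.5303 m


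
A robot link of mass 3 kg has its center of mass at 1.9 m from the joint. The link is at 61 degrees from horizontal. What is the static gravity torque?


tau = m*g*L*cos(angle)
= 3 * 9.81 * 1.9 * cos(61 deg)
= 3 * 9.81 * 1.9 * 0.4848
= 27.1091 Nm


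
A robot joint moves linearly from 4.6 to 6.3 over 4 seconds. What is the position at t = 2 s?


s = t/T = 2/4 = 0.5
p(t) = p0 + (pf-p0)*s
= 4.6 + (6.3 - 4.6) * 0.5
= 5.45


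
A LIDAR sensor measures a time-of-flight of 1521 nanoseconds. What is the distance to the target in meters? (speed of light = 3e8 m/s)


tof = 1521 ns = 1.521e-06 s
dist = c * tof / 2
= 3e8 * 1.521e-06 / 2
= 228.15 m


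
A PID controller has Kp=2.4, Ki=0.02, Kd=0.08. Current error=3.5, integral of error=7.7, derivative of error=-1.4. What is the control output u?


u = Kp*e + Ki*int(e) + Kd*de/dt
= 2.4*3.5 + 0.02*7.7 + 0.08*(-1.4)
= 8.4 + 0.154 + -0.112
= 8.442


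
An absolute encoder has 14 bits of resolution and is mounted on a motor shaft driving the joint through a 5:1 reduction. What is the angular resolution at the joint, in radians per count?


counts = 2^14 = 16384
effective counts at joint = 16384 * 5 = 81920
resolution = 2*pi / 81920
= 7.6699e-05 rad/count


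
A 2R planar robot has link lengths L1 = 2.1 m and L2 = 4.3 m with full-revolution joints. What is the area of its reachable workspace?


r_max = L1 + L2 = 6.4 m
r_min = |L1 - L2| = 2.2 m
Area = pi*(r_max^2 - r_min^2)
= pi*(40.96 - 4.84)
= pi * 36.12
= 113.4743 m^2


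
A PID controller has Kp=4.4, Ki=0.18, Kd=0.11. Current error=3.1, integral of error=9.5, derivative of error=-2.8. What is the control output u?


u = Kp*e + Ki*int(e) + Kd*de/dt
= 4.4*3.1 + 0.18*9.5 + 0.11*(-2.8)
= 13.64 + 1.71 + -0.308
= 15.042


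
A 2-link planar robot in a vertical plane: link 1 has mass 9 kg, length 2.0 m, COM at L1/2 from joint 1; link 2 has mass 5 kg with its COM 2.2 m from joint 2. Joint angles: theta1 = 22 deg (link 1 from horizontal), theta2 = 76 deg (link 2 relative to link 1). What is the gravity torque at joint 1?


Horizontal distance from joint 1 to link-1 COM:
  x_c1 = (L1/2)*cos(t1) = 1.0 * 0.9272 = 0.9272 m
Horizontal distance from joint 1 to link-2 COM:
  x_c2 = L1*cos(t1) + Lc2*cos(t1+t2)
       = 2.0*0.9272 + 2.2*-0.1392 = 1.5482 m
tau1 = m1*g*x_c1 + m2*g*x_c2
     = 9*9.81*0.9272 + 5*9.81*1.5482
     = 81.8611 + 75.9386
     = 157.7996 Nm


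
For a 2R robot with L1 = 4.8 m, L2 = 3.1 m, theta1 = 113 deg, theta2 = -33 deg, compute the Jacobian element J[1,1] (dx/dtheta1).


J[1,1] = -L1*sin(t1) - L2*sin(t1+t2)
= -4.8*sin(113) - 3.1*sin(80)
= -7.4713


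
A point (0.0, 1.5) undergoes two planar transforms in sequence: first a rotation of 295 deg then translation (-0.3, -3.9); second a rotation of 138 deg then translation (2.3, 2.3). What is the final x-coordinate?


After transform 1:
x1 = cos(295)*0.0 - sin(295)*1.5 + -0.3 = 1.0595
y1 = sin(295)*0.0 + cos(295)*1.5 + -3.9 = -3.2661
After transform 2:
x2 = cos(138)*1.0595 - sin(138)*-3.2661 + 2.3
= 3.6981


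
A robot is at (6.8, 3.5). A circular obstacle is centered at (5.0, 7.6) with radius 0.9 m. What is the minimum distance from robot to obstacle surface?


center_dist = sqrt((6.8-5.0)^2 + (3.5-7.6)^2)
= sqrt(3.24 + 16.81)
= 4.4777
min_dist = center_dist - radius = 4.4777 - 0.9 = 3.5777 m


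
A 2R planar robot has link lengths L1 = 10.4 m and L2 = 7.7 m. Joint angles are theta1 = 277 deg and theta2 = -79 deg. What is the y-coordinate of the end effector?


Convert angles to radians: theta1 = 4.8346, theta2 = -1.3788
y = L1*sin(theta1) + L2*sin(theta1+theta2)
y = -10.3225 + -2.3794
y = -12.7019


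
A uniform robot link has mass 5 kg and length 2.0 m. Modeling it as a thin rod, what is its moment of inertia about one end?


I = (1/3) * m * L^2
= (1/3) * 5 * 2.0^2
= 0.333333 * 5 * 4.0
= 6.6667 kg*m^2


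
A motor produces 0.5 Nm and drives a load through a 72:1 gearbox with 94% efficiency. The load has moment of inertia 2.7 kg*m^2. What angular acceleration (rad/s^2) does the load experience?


tau_out = tau_motor * N * eta
= 0.5 * 72 * 0.94 = 33.84 Nm
alpha = tau_out / I = 33.84 / 2.7
= 12.5333 rad/s^2


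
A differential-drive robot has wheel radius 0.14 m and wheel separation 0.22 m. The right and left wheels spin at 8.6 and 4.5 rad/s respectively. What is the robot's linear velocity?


vR = r*wR = 0.14*8.6 = 1.204 m/s
vL = r*wL = 0.14*4.5 = 0.63 m/s
v = (vR+vL)/2 = 0.917 m/s
omega = (vR-vL)/L = 2.6091 rad/s
linear velocity = 0.917 m/s


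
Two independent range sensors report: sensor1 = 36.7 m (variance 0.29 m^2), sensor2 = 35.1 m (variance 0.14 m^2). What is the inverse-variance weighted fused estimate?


w1 = (1/var1) / (1/var1 + 1/var2)
   = 3.4483 / (3.4483 + 7.1429) = 0.3256
w2 = 1 - w1 = 0.6744
fused = w1*s1 + w2*s2 = 11.9488 + 23.6721
= 35.6209 m


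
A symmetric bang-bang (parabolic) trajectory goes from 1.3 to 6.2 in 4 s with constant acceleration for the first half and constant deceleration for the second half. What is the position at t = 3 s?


Symmetric rest-to-rest: each phase covers (pf-p0)/2 in time T/2. 0.5*a*(T/2)^2 = (pf-p0)/2 => a = 4*(pf-p0)/T^2
a = 4*(6.2-1.3)/4^2 = 1.225
t = 3 is in the deceleration phase (t > T/2).
p = pf - 0.5*a*(T-t)^2 = 6.2 - 0.5*1.225*1^2
= 5.5875


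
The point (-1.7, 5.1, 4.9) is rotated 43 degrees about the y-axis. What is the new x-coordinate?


Rotation about y-axis: x' = x*cos(theta) + z*sin(theta)
= -1.7 * 0.7314 + 4.9 * 0.682
= 2.0985


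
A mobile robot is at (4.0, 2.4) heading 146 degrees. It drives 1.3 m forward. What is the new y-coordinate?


y_new = y0 + d*sin(theta)
= 2.4 + 1.3*sin(146)
= 2.4 + 0.727
= 3.127


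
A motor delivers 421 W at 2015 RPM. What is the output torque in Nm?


omega = 2015 * 2*pi/60 = 211.0103 rad/s
tau = P / omega = 421 / 211.0103
= 1.9952 Nm


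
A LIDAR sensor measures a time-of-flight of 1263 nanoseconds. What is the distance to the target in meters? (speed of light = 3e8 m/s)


tof = 1263 ns = 1.263e-06 s
dist = c * tof / 2
= 3e8 * 1.263e-06 / 2
= 189.45 m


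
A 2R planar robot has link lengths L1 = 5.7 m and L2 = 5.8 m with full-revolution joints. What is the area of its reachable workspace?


r_max = L1 + L2 = 11.5 m
r_min = |L1 - L2| = 0.1 m
Area = pi*(r_max^2 - r_min^2)
= pi*(132.25 - 0.01)
= pi * 132.24
= 415.4442 m^2


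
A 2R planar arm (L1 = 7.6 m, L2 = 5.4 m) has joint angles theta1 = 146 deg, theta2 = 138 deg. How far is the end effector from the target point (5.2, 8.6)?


End effector via forward kinematics:
x = L1*cos(t1) + L2*cos(t1+t2) = -4.9943
y = L1*sin(t1) + L2*sin(t1+t2) = -0.9897
Distance to target:
d = sqrt((5.2 - -4.9943)^2 + (8.6 - -0.9897)^2)
= sqrt(103.9239 + 91.9629)
= 13.996 m


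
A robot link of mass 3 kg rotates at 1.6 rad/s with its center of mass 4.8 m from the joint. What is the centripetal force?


F = m * omega^2 * r
= 3 * 1.6^2 * 4.8
= 3 * 2.56 * 4.8
= 36.864 N


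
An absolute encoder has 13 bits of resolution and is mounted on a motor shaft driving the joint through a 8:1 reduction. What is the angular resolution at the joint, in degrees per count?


counts = 2^13 = 8192
effective counts at joint = 8192 * 8 = 65536
resolution = 360 / 65536
= 0.0055 deg/count


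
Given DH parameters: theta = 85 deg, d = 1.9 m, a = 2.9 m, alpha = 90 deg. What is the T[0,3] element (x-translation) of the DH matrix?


T[0,3] = a * cos(theta)
= 2.9 * cos(85 deg)
= 2.9 * 0.0872
= 0.2528


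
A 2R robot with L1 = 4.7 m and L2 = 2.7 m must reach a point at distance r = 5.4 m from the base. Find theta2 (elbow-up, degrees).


cos(theta2) = (r^2 - L1^2 - L2^2) / (2*L1*L2)
cos(theta2) = (29.16 - 22.09 - 7.29) / 25.38
cos(theta2) = -0.008668
theta2 = 90.4967 degrees


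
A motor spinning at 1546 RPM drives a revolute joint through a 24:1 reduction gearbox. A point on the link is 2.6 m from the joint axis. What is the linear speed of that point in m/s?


omega_motor = 1546 * 2*pi/60 = 161.8967 rad/s
omega_joint = omega_motor / 24 = 6.7457 rad/s
v = omega_joint * r = 6.7457 * 2.6
= 17.5388 m/s


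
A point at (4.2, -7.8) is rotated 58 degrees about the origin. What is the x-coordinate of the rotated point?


x' = x*cos(theta) - y*sin(theta)
cos(58 deg) = 0.5299, sin(58 deg) = 0.848
x' = 4.2 * 0.5299 - -7.8 * 0.848
= 2.2257 - -6.6148
= 8.8404


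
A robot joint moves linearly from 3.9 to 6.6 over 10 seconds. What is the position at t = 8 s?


s = t/T = 8/10 = 0.8
p(t) = p0 + (pf-p0)*s
= 3.9 + (6.6 - 3.9) * 0.8
= 6.06


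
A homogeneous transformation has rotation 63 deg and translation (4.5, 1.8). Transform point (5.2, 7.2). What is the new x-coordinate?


x' = cos(theta)*px - sin(theta)*py + tx
= 0.454*5.2 - 0.891*7.2 + 4.5
= 0.4455


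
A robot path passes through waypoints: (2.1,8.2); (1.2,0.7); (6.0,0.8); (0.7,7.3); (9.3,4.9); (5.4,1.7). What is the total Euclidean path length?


Segment lengths:
  seg1 = sqrt((-0.9)^2 + (-7.5)^2) = 7.5538
  seg2 = sqrt((4.8)^2 + (0.1)^2) = 4.801
  seg3 = sqrt((-5.3)^2 + (6.5)^2) = 8.3869
  seg4 = sqrt((8.6)^2 + (-2.4)^2) = 8.9286
  seg5 = sqrt((-3.9)^2 + (-3.2)^2) = 5.0448
Total = 34.7151


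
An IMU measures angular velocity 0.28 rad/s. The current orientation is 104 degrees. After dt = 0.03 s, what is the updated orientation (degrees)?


delta_theta = w * dt = 0.28 * 0.03 = 0.0084 rad
= 0.4813 deg
theta_new = 104 + 0.4813 = 104.4813 deg


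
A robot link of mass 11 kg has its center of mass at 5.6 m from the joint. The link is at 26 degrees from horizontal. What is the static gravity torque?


tau = m*g*L*cos(angle)
= 11 * 9.81 * 5.6 * cos(26 deg)
= 11 * 9.81 * 5.6 * 0.8988
= 543.1376 Nm


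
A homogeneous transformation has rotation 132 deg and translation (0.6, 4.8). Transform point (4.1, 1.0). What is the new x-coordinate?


x' = cos(theta)*px - sin(theta)*py + tx
= -0.6691*4.1 - 0.7431*1.0 + 0.6
= -2.8866


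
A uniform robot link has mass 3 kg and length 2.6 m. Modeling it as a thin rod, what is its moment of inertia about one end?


I = (1/3) * m * L^2
= (1/3) * 3 * 2.6^2
= 0.333333 * 3 * 6.76
= 6.76 kg*m^2


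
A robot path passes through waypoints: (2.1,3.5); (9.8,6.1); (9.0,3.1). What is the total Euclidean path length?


Segment lengths:
  seg1 = sqrt((7.7)^2 + (2.6)^2) = 8.1271
  seg2 = sqrt((-0.8)^2 + (-3.0)^2) = 3.1048
Total = 11.232


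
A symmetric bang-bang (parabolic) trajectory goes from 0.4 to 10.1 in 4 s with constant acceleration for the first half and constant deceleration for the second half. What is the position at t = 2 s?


Symmetric rest-to-rest: each phase covers (pf-p0)/2 in time T/2. 0.5*a*(T/2)^2 = (pf-p0)/2 => a = 4*(pf-p0)/T^2
a = 4*(10.1-0.4)/4^2 = 2.425
t = 2 is in the acceleration phase (t <= T/2).
p = p0 + 0.5*a*t^2 = 0.4 + 0.5*2.425*2^2
= 5.25


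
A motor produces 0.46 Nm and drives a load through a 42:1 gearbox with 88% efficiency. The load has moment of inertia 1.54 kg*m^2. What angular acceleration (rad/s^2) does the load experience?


tau_out = tau_motor * N * eta
= 0.46 * 42 * 0.88 = 17.0016 Nm
alpha = tau_out / I = 17.0016 / 1.54
= 11.04 rad/s^2


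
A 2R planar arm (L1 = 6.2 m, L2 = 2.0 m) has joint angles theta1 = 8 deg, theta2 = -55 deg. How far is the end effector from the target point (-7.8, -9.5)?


End effector via forward kinematics:
x = L1*cos(t1) + L2*cos(t1+t2) = 7.5037
y = L1*sin(t1) + L2*sin(t1+t2) = -0.5998
Distance to target:
d = sqrt((-7.8 - 7.5037)^2 + (-9.5 - -0.5998)^2)
= sqrt(234.202 + 79.213)
= 17.7035 m


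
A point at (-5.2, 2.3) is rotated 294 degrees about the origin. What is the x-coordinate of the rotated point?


x' = x*cos(theta) - y*sin(theta)
cos(294 deg) = 0.4067, sin(294 deg) = -0.9135
x' = -5.2 * 0.4067 - 2.3 * -0.9135
= -2.115 - -2.1012
= -0.0139


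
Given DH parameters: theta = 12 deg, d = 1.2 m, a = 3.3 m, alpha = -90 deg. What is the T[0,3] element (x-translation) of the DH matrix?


T[0,3] = a * cos(theta)
= 3.3 * cos(12 deg)
= 3.3 * 0.9781
= 3.2279


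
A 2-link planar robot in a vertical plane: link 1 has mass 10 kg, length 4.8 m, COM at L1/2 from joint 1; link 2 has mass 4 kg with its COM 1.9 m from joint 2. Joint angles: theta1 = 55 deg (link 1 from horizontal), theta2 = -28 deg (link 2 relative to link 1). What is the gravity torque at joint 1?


Horizontal distance from joint 1 to link-1 COM:
  x_c1 = (L1/2)*cos(t1) = 2.4 * 0.5736 = 1.3766 m
Horizontal distance from joint 1 to link-2 COM:
  x_c2 = L1*cos(t1) + Lc2*cos(t1+t2)
       = 4.8*0.5736 + 1.9*0.891 = 4.4461 m
tau1 = m1*g*x_c1 + m2*g*x_c2
     = 10*9.81*1.3766 + 4*9.81*4.4461
     = 135.0428 + 174.4642
     = 309.507 Nm


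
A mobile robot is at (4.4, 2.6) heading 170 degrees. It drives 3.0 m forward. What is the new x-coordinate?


x_new = x0 + d*cos(theta)
= 4.4 + 3.0*cos(170)
= 4.4 + -2.9544
= 1.4456


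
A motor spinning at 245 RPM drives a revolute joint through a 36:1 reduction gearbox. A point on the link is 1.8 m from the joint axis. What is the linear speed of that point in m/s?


omega_motor = 245 * 2*pi/60 = 25.6563 rad/s
omega_joint = omega_motor / 36 = 0.7127 rad/s
v = omega_joint * r = 0.7127 * 1.8
= 1.2828 m/s


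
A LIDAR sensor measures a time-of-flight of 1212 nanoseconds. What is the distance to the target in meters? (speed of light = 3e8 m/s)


tof = 1212 ns = 1.212e-06 s
dist = c * tof / 2
= 3e8 * 1.212e-06 / 2
= 181.8 m


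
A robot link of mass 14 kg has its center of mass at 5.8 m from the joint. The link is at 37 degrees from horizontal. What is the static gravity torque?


tau = m*g*L*cos(angle)
= 14 * 9.81 * 5.8 * cos(37 deg)
= 14 * 9.81 * 5.8 * 0.7986
= 636.1707 Nm


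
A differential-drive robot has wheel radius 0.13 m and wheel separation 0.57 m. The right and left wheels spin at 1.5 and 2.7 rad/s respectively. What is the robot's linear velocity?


vR = r*wR = 0.13*1.5 = 0.195 m/s
vL = r*wL = 0.13*2.7 = 0.351 m/s
v = (vR+vL)/2 = 0.273 m/s
omega = (vR-vL)/L = -0.2737 rad/s
linear velocity = 0.273 m/s


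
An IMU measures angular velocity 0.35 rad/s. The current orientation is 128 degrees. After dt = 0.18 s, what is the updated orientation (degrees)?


delta_theta = w * dt = 0.35 * 0.18 = 0.063 rad
= 3.6096 deg
theta_new = 128 + 3.6096 = 131.6096 deg


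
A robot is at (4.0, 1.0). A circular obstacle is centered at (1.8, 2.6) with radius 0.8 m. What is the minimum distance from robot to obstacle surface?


center_dist = sqrt((4.0-1.8)^2 + (1.0-2.6)^2)
= sqrt(4.84 + 2.56)
= 2.7203
min_dist = center_dist - radius = 2.7203 - 0.8 = 1.9203 m


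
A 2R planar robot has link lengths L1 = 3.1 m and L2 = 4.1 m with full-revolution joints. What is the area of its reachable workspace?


r_max = L1 + L2 = 7.2 m
r_min = |L1 - L2| = 1.0 m
Area = pi*(r_max^2 - r_min^2)
= pi*(51.84 - 1.0)
= pi * 50.84
= 159.7186 m^2


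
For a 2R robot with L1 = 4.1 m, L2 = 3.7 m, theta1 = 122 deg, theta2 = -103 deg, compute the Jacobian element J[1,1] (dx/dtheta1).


J[1,1] = -L1*sin(t1) - L2*sin(t1+t2)
= -4.1*sin(122) - 3.7*sin(19)
= -4.6816


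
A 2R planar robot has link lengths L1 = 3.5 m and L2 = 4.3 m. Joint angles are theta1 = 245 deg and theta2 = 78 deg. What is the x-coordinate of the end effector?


Convert angles to radians: theta1 = 4.2761, theta2 = 1.3614
x = L1*cos(theta1) + L2*cos(theta1+theta2)
x = -1.4792 + 3.4341
x = 1.955


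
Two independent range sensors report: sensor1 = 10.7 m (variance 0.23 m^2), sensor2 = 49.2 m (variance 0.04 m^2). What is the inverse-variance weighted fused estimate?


w1 = (1/var1) / (1/var1 + 1/var2)
   = 4.3478 / (4.3478 + 25.0) = 0.1481
w2 = 1 - w1 = 0.8519
fused = w1*s1 + w2*s2 = 1.5852 + 41.9111
= 43.4963 m


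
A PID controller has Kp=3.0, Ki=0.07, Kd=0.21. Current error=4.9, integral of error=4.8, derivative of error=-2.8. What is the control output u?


u = Kp*e + Ki*int(e) + Kd*de/dt
= 3.0*4.9 + 0.07*4.8 + 0.21*(-2.8)
= 14.7 + 0.336 + -0.588
= 14.448


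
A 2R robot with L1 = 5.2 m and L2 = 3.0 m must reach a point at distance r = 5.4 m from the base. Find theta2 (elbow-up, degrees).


cos(theta2) = (r^2 - L1^2 - L2^2) / (2*L1*L2)
cos(theta2) = (29.16 - 27.04 - 9.0) / 31.2
cos(theta2) = -0.220513
theta2 = 102.7392 degrees


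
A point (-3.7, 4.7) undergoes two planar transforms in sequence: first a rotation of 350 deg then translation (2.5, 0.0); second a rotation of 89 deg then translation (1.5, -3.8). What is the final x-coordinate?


After transform 1:
x1 = cos(350)*-3.7 - sin(350)*4.7 + 2.5 = -0.3276
y1 = sin(350)*-3.7 + cos(350)*4.7 + 0.0 = 5.2711
After transform 2:
x2 = cos(89)*-0.3276 - sin(89)*5.2711 + 1.5
= -3.776


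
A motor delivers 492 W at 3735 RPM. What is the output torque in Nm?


omega = 3735 * 2*pi/60 = 391.1283 rad/s
tau = P / omega = 492 / 391.1283
= 1.2579 Nm


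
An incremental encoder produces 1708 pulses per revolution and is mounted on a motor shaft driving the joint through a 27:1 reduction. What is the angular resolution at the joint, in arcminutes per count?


counts per rev = 1708
effective counts at joint = 1708 * 27 = 46116
resolution = 360*60 / 46116
= 0.4684 arcmin/count


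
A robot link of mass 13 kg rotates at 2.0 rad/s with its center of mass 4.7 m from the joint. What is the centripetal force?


F = m * omega^2 * r
= 13 * 2.0^2 * 4.7
= 13 * 4.0 * 4.7
= 244.4 N


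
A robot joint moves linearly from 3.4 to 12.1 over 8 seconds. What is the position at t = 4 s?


s = t/T = 4/8 = 0.5
p(t) = p0 + (pf-p0)*s
= 3.4 + (12.1 - 3.4) * 0.5
= 7.75


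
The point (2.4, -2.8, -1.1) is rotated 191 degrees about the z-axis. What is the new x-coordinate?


Rotation about z-axis: x' = x*cos(theta) - y*sin(theta)
= 2.4 * -0.9816 - -2.8 * -0.1908
= -2.8902


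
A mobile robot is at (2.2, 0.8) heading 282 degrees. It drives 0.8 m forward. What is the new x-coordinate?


x_new = x0 + d*cos(theta)
= 2.2 + 0.8*cos(282)
= 2.2 + 0.1663
= 2.3663


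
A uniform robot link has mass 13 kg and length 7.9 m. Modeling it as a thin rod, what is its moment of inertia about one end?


I = (1/3) * m * L^2
= (1/3) * 13 * 7.9^2
= 0.333333 * 13 * 62.41
= 270.4433 kg*m^2


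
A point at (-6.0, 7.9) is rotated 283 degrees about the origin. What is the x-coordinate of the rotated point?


x' = x*cos(theta) - y*sin(theta)
cos(283 deg) = 0.225, sin(283 deg) = -0.9744
x' = -6.0 * 0.225 - 7.9 * -0.9744
= -1.3497 - -7.6975
= 6.3478


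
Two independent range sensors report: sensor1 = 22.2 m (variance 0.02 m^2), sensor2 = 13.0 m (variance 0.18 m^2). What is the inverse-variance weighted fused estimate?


w1 = (1/var1) / (1/var1 + 1/var2)
   = 50.0 / (50.0 + 5.5556) = 0.9
w2 = 1 - w1 = 0.1
fused = w1*s1 + w2*s2 = 19.98 + 1.3
= 21.28 m


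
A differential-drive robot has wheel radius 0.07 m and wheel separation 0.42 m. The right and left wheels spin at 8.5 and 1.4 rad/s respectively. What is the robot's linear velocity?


vR = r*wR = 0.07*8.5 = 0.595 m/s
vL = r*wL = 0.07*1.4 = 0.098 m/s
v = (vR+vL)/2 = 0.3465 m/s
omega = (vR-vL)/L = 1.1833 rad/s
linear velocity = 0.3465 m/s


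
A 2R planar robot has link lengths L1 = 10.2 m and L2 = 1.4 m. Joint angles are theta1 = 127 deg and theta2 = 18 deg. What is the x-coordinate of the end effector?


Convert angles to radians: theta1 = 2.2166, theta2 = 0.3142
x = L1*cos(theta1) + L2*cos(theta1+theta2)
x = -6.1385 + -1.1468
x = -7.2853


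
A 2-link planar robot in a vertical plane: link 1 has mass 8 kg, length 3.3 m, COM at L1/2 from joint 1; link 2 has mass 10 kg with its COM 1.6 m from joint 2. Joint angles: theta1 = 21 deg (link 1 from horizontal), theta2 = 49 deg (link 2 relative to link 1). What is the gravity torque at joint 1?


Horizontal distance from joint 1 to link-1 COM:
  x_c1 = (L1/2)*cos(t1) = 1.65 * 0.9336 = 1.5404 m
Horizontal distance from joint 1 to link-2 COM:
  x_c2 = L1*cos(t1) + Lc2*cos(t1+t2)
       = 3.3*0.9336 + 1.6*0.342 = 3.628 m
tau1 = m1*g*x_c1 + m2*g*x_c2
     = 8*9.81*1.5404 + 10*9.81*3.628
     = 120.8912 + 355.9115
     = 476.8027 Nm


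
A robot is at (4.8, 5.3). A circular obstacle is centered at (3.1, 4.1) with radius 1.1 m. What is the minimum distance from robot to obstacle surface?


center_dist = sqrt((4.8-3.1)^2 + (5.3-4.1)^2)
= sqrt(2.89 + 1.44)
= 2.0809
min_dist = center_dist - radius = 2.0809 - 1.1 = 0.9809 m


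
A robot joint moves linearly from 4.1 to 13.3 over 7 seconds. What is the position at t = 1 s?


s = t/T = 1/7 = 0.1429
p(t) = p0 + (pf-p0)*s
= 4.1 + (13.3 - 4.1) * 0.1429
= 5.4143


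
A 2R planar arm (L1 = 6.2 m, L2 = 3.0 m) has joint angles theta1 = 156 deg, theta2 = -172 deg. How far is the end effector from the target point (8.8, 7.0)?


End effector via forward kinematics:
x = L1*cos(t1) + L2*cos(t1+t2) = -2.7802
y = L1*sin(t1) + L2*sin(t1+t2) = 1.6949
Distance to target:
d = sqrt((8.8 - -2.7802)^2 + (7.0 - 1.6949)^2)
= sqrt(134.101 + 28.1446)
= 12.7376 m


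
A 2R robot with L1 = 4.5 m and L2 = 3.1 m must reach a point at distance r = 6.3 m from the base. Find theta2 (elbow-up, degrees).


cos(theta2) = (r^2 - L1^2 - L2^2) / (2*L1*L2)
cos(theta2) = (39.69 - 20.25 - 9.61) / 27.9
cos(theta2) = 0.35233
theta2 = 69.3701 degrees


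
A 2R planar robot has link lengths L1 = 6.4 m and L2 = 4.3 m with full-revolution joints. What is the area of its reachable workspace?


r_max = L1 + L2 = 10.7 m
r_min = |L1 - L2| = 2.1 m
Area = pi*(r_max^2 - r_min^2)
= pi*(114.49 - 4.41)
= pi * 110.08
= 345.8265 m^2


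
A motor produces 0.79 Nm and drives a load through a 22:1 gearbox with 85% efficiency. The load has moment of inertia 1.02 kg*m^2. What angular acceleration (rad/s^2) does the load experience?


tau_out = tau_motor * N * eta
= 0.79 * 22 * 0.85 = 14.773 Nm
alpha = tau_out / I = 14.773 / 1.02
= 14.4833 rad/s^2


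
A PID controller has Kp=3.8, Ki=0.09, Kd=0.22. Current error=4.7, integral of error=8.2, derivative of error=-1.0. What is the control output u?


u = Kp*e + Ki*int(e) + Kd*de/dt
= 3.8*4.7 + 0.09*8.2 + 0.22*(-1.0)
= 17.86 + 0.738 + -0.22
= 18.378


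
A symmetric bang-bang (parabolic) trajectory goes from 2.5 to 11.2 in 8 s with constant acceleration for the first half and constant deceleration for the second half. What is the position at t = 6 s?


Symmetric rest-to-rest: each phase covers (pf-p0)/2 in time T/2. 0.5*a*(T/2)^2 = (pf-p0)/2 => a = 4*(pf-p0)/T^2
a = 4*(11.2-2.5)/8^2 = 0.5437
t = 6 is in the deceleration phase (t > T/2).
p = pf - 0.5*a*(T-t)^2 = 11.2 - 0.5*0.5437*2^2
= 10.1125


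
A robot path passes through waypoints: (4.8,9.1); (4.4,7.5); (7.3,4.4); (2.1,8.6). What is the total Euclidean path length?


Segment lengths:
  seg1 = sqrt((-0.4)^2 + (-1.6)^2) = 1.6492
  seg2 = sqrt((2.9)^2 + (-3.1)^2) = 4.245
  seg3 = sqrt((-5.2)^2 + (4.2)^2) = 6.6843
Total = 12.5785


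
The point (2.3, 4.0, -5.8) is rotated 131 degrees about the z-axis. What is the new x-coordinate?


Rotation about z-axis: x' = x*cos(theta) - y*sin(theta)
= 2.3 * -0.6561 - 4.0 * 0.7547
= -4.5278


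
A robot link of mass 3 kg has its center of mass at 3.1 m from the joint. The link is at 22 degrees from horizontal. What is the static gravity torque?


tau = m*g*L*cos(angle)
= 3 * 9.81 * 3.1 * cos(22 deg)
= 3 * 9.81 * 3.1 * 0.9272
= 84.5898 Nm


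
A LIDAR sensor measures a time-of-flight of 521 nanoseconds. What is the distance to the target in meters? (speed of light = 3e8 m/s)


tof = 521 ns = 5.21e-07 s
dist = c * tof / 2
= 3e8 * 5.21e-07 / 2
= 78.15 m


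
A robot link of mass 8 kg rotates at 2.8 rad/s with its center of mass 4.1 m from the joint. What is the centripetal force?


F = m * omega^2 * r
= 8 * 2.8^2 * 4.1
= 8 * 7.84 * 4.1
= 257.152 N


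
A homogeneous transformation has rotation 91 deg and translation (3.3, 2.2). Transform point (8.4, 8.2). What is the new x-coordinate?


x' = cos(theta)*px - sin(theta)*py + tx
= -0.0175*8.4 - 0.9998*8.2 + 3.3
= -5.0454


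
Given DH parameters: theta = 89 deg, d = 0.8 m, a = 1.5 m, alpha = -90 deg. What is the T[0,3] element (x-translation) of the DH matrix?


T[0,3] = a * cos(theta)
= 1.5 * cos(89 deg)
= 1.5 * 0.0175
= 0.0262


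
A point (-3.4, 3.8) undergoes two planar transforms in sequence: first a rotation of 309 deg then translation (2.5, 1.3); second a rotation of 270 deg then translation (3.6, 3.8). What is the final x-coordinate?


After transform 1:
x1 = cos(309)*-3.4 - sin(309)*3.8 + 2.5 = 3.3135
y1 = sin(309)*-3.4 + cos(309)*3.8 + 1.3 = 6.3337
After transform 2:
x2 = cos(270)*3.3135 - sin(270)*6.3337 + 3.6
= 9.9337


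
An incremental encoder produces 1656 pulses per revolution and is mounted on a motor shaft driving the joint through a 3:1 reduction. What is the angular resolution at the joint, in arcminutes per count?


counts per rev = 1656
effective counts at joint = 1656 * 3 = 4968
resolution = 360*60 / 4968
= 4.3478 arcmin/count


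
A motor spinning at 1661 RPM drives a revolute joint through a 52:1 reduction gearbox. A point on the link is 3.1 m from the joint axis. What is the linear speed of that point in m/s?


omega_motor = 1661 * 2*pi/60 = 173.9395 rad/s
omega_joint = omega_motor / 52 = 3.345 rad/s
v = omega_joint * r = 3.345 * 3.1
= 10.3695 m/s


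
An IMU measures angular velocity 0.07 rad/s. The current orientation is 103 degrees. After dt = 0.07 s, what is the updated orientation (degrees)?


delta_theta = w * dt = 0.07 * 0.07 = 0.0049 rad
= 0.2807 deg
theta_new = 103 + 0.2807 = 103.2807 deg


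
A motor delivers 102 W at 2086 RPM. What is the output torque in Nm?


omega = 2086 * 2*pi/60 = 218.4454 rad/s
tau = P / omega = 102 / 218.4454
= 0.4669 Nm


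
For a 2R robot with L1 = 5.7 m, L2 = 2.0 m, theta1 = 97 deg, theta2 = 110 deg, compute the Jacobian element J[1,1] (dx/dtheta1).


J[1,1] = -L1*sin(t1) - L2*sin(t1+t2)
= -5.7*sin(97) - 2.0*sin(207)
= -4.7495


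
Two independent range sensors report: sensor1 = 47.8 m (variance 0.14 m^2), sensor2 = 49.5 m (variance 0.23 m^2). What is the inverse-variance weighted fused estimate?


w1 = (1/var1) / (1/var1 + 1/var2)
   = 7.1429 / (7.1429 + 4.3478) = 0.6216
w2 = 1 - w1 = 0.3784
fused = w1*s1 + w2*s2 = 29.7135 + 18.7297
= 48.4432 m


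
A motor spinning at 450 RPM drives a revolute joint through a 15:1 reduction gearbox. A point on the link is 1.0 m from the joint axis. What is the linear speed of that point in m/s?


omega_motor = 450 * 2*pi/60 = 47.1239 rad/s
omega_joint = omega_motor / 15 = 3.1416 rad/s
v = omega_joint * r = 3.1416 * 1.0
= 3.1416 m/s


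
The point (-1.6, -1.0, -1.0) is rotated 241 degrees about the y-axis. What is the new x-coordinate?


Rotation about y-axis: x' = x*cos(theta) + z*sin(theta)
= -1.6 * -0.4848 + -1.0 * -0.8746
= 1.6503


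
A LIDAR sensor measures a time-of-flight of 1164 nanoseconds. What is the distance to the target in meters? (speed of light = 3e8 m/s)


tof = 1164 ns = 1.164e-06 s
dist = c * tof / 2
= 3e8 * 1.164e-06 / 2
= 174.6 m


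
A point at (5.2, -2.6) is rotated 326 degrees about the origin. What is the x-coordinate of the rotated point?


x' = x*cos(theta) - y*sin(theta)
cos(326 deg) = 0.829, sin(326 deg) = -0.5592
x' = 5.2 * 0.829 - -2.6 * -0.5592
= 4.311 - 1.4539
= 2.8571


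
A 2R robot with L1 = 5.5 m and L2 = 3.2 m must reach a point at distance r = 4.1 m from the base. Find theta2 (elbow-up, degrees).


cos(theta2) = (r^2 - L1^2 - L2^2) / (2*L1*L2)
cos(theta2) = (16.81 - 30.25 - 10.24) / 35.2
cos(theta2) = -0.672727
theta2 = 132.2779 degrees


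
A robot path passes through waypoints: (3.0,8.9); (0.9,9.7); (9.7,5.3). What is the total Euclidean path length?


Segment lengths:
  seg1 = sqrt((-2.1)^2 + (0.8)^2) = 2.2472
  seg2 = sqrt((8.8)^2 + (-4.4)^2) = 9.8387
Total = 12.0859


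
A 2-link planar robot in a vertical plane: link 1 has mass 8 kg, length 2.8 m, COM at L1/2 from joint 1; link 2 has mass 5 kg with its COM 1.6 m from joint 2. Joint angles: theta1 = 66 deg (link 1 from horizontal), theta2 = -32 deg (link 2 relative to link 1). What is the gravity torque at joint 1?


Horizontal distance from joint 1 to link-1 COM:
  x_c1 = (L1/2)*cos(t1) = 1.4 * 0.4067 = 0.5694 m
Horizontal distance from joint 1 to link-2 COM:
  x_c2 = L1*cos(t1) + Lc2*cos(t1+t2)
       = 2.8*0.4067 + 1.6*0.829 = 2.4653 m
tau1 = m1*g*x_c1 + m2*g*x_c2
     = 8*9.81*0.5694 + 5*9.81*2.4653
     = 44.689 + 120.9241
     = 165.613 Nm


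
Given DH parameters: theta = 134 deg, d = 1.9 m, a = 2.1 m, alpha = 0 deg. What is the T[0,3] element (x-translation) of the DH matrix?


T[0,3] = a * cos(theta)
= 2.1 * cos(134 deg)
= 2.1 * -0.6947
= -1.4588


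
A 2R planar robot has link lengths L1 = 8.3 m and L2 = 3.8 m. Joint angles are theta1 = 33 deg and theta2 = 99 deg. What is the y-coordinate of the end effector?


Convert angles to radians: theta1 = 0.576, theta2 = 1.7279
y = L1*sin(theta1) + L2*sin(theta1+theta2)
y = 4.5205 + 2.824
y = 7.3445


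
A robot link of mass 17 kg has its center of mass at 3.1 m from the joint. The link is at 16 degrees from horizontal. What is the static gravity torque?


tau = m*g*L*cos(angle)
= 17 * 9.81 * 3.1 * cos(16 deg)
= 17 * 9.81 * 3.1 * 0.9613
= 496.9598 Nm


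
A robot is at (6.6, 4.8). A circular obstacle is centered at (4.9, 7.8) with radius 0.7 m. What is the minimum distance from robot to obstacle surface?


center_dist = sqrt((6.6-4.9)^2 + (4.8-7.8)^2)
= sqrt(2.89 + 9.0)
= 3.4482
min_dist = center_dist - radius = 3.4482 - 0.7 = 2.7482 m


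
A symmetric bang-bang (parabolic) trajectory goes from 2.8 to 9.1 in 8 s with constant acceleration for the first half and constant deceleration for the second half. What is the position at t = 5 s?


Symmetric rest-to-rest: each phase covers (pf-p0)/2 in time T/2. 0.5*a*(T/2)^2 = (pf-p0)/2 => a = 4*(pf-p0)/T^2
a = 4*(9.1-2.8)/8^2 = 0.3937
t = 5 is in the deceleration phase (t > T/2).
p = pf - 0.5*a*(T-t)^2 = 9.1 - 0.5*0.3937*3^2
= 7.3281


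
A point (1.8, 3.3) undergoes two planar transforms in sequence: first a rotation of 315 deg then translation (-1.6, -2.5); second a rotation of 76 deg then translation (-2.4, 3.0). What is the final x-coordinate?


After transform 1:
x1 = cos(315)*1.8 - sin(315)*3.3 + -1.6 = 2.0062
y1 = sin(315)*1.8 + cos(315)*3.3 + -2.5 = -1.4393
After transform 2:
x2 = cos(76)*2.0062 - sin(76)*-1.4393 + -2.4
= -0.5181


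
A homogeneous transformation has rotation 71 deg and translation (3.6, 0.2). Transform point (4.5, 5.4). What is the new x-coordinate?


x' = cos(theta)*px - sin(theta)*py + tx
= 0.3256*4.5 - 0.9455*5.4 + 3.6
= -0.0407


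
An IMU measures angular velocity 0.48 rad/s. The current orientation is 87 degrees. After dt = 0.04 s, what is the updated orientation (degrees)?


delta_theta = w * dt = 0.48 * 0.04 = 0.0192 rad
= 1.1001 deg
theta_new = 87 + 1.1001 = 88.1001 deg


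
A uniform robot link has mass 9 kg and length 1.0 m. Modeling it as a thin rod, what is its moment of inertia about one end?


I = (1/3) * m * L^2
= (1/3) * 9 * 1.0^2
= 0.333333 * 9 * 1.0
= 3.0 kg*m^2


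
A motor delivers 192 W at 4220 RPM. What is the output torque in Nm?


omega = 4220 * 2*pi/60 = 441.9174 rad/s
tau = P / omega = 192 / 441.9174
= 0.4345 Nm


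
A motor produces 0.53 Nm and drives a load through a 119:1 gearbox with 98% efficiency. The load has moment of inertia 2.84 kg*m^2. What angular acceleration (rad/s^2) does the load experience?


tau_out = tau_motor * N * eta
= 0.53 * 119 * 0.98 = 61.8086 Nm
alpha = tau_out / I = 61.8086 / 2.84
= 21.7636 rad/s^2


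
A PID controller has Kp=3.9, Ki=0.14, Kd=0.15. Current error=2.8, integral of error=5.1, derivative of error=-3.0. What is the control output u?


u = Kp*e + Ki*int(e) + Kd*de/dt
= 3.9*2.8 + 0.14*5.1 + 0.15*(-3.0)
= 10.92 + 0.714 + -0.45
= 11.184


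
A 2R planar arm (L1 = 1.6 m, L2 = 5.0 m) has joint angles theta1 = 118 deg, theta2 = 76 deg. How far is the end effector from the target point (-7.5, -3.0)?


End effector via forward kinematics:
x = L1*cos(t1) + L2*cos(t1+t2) = -5.6026
y = L1*sin(t1) + L2*sin(t1+t2) = 0.2031
Distance to target:
d = sqrt((-7.5 - -5.6026)^2 + (-3.0 - 0.2031)^2)
= sqrt(3.6 + 10.2599)
= 3.7229 m


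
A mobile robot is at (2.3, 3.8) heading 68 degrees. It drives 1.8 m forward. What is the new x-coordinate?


x_new = x0 + d*cos(theta)
= 2.3 + 1.8*cos(68)
= 2.3 + 0.6743
= 2.9743


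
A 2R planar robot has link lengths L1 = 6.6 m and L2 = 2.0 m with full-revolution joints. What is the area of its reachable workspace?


r_max = L1 + L2 = 8.6 m
r_min = |L1 - L2| = 4.6 m
Area = pi*(r_max^2 - r_min^2)
= pi*(73.96 - 21.16)
= pi * 52.8
= 165.8761 m^2


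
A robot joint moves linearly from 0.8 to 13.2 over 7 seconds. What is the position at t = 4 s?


s = t/T = 4/7 = 0.5714
p(t) = p0 + (pf-p0)*s
= 0.8 + (13.2 - 0.8) * 0.5714
= 7.8857


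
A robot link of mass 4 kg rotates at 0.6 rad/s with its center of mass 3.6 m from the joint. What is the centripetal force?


F = m * omega^2 * r
= 4 * 0.6^2 * 3.6
= 4 * 0.36 * 3.6
= 5.184 N


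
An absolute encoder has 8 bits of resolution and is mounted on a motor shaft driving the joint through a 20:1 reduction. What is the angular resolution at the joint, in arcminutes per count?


counts = 2^8 = 256
effective counts at joint = 256 * 20 = 5120
resolution = 360*60 / 5120
= 4.2188 arcmin/count


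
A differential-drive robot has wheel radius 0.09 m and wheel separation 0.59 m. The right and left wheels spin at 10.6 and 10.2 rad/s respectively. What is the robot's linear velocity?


vR = r*wR = 0.09*10.6 = 0.954 m/s
vL = r*wL = 0.09*10.2 = 0.918 m/s
v = (vR+vL)/2 = 0.936 m/s
omega = (vR-vL)/L = 0.061 rad/s
linear velocity = 0.936 m/s


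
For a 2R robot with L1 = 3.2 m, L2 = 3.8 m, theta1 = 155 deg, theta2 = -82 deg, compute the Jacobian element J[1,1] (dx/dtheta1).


J[1,1] = -L1*sin(t1) - L2*sin(t1+t2)
= -3.2*sin(155) - 3.8*sin(73)
= -4.9863


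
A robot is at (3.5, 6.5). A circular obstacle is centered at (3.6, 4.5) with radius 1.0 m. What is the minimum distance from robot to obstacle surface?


center_dist = sqrt((3.5-3.6)^2 + (6.5-4.5)^2)
= sqrt(0.01 + 4.0)
= 2.0025
min_dist = center_dist - radius = 2.0025 - 1.0 = 1.0025 m


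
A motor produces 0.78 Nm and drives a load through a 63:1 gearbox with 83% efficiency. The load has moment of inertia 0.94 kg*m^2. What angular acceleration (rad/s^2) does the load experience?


tau_out = tau_motor * N * eta
= 0.78 * 63 * 0.83 = 40.7862 Nm
alpha = tau_out / I = 40.7862 / 0.94
= 43.3896 rad/s^2


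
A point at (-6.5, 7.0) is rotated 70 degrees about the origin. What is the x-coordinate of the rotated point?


x' = x*cos(theta) - y*sin(theta)
cos(70 deg) = 0.342, sin(70 deg) = 0.9397
x' = -6.5 * 0.342 - 7.0 * 0.9397
= -2.2231 - 6.5778
= -8.801


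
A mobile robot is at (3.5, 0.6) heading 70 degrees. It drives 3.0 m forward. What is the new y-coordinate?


y_new = y0 + d*sin(theta)
= 0.6 + 3.0*sin(70)
= 0.6 + 2.8191
= 3.4191


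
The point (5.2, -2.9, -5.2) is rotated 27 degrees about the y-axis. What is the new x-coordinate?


Rotation about y-axis: x' = x*cos(theta) + z*sin(theta)
= 5.2 * 0.891 + -5.2 * 0.454
= 2.2725


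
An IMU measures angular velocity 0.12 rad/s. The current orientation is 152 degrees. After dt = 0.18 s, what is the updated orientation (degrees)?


delta_theta = w * dt = 0.12 * 0.18 = 0.0216 rad
= 1.2376 deg
theta_new = 152 + 1.2376 = 153.2376 deg


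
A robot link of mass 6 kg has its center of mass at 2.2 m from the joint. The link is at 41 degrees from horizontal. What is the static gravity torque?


tau = m*g*L*cos(angle)
= 6 * 9.81 * 2.2 * cos(41 deg)
= 6 * 9.81 * 2.2 * 0.7547
= 97.7289 Nm


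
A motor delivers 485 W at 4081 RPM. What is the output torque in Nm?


omega = 4081 * 2*pi/60 = 427.3613 rad/s
tau = P / omega = 485 / 427.3613
= 1.1349 Nm


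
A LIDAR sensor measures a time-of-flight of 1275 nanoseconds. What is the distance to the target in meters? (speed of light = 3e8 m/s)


tof = 1275 ns = 1.275e-06 s
dist = c * tof / 2
= 3e8 * 1.275e-06 / 2
= 191.25 m


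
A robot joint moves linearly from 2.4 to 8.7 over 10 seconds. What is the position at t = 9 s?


s = t/T = 9/10 = 0.9
p(t) = p0 + (pf-p0)*s
= 2.4 + (8.7 - 2.4) * 0.9
= 8.07


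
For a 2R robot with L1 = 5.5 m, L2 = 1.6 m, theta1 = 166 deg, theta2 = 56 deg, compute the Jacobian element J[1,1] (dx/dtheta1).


J[1,1] = -L1*sin(t1) - L2*sin(t1+t2)
= -5.5*sin(166) - 1.6*sin(222)
= -0.26


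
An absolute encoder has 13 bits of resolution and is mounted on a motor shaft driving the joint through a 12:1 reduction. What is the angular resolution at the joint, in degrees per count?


counts = 2^13 = 8192
effective counts at joint = 8192 * 12 = 98304
resolution = 360 / 98304
= 0.0037 deg/count


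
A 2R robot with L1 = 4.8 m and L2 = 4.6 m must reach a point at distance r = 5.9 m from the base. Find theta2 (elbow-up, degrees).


cos(theta2) = (r^2 - L1^2 - L2^2) / (2*L1*L2)
cos(theta2) = (34.81 - 23.04 - 21.16) / 44.16
cos(theta2) = -0.212636
theta2 = 102.2769 degrees


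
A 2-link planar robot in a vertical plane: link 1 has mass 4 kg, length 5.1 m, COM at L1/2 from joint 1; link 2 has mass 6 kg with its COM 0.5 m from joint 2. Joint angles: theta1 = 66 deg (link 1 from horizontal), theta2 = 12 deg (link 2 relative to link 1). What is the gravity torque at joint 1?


Horizontal distance from joint 1 to link-1 COM:
  x_c1 = (L1/2)*cos(t1) = 2.55 * 0.4067 = 1.0372 m
Horizontal distance from joint 1 to link-2 COM:
  x_c2 = L1*cos(t1) + Lc2*cos(t1+t2)
       = 5.1*0.4067 + 0.5*0.2079 = 2.1783 m
tau1 = m1*g*x_c1 + m2*g*x_c2
     = 4*9.81*1.0372 + 6*9.81*2.1783
     = 40.6989 + 128.2155
     = 168.9144 Nm
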